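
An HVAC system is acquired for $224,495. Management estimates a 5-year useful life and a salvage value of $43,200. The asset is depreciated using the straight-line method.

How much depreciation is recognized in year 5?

Depreciable base = $224,495 − $43,200 = $181,295.
Annual expense = $181,295 / 5 = $36,259.

$36,259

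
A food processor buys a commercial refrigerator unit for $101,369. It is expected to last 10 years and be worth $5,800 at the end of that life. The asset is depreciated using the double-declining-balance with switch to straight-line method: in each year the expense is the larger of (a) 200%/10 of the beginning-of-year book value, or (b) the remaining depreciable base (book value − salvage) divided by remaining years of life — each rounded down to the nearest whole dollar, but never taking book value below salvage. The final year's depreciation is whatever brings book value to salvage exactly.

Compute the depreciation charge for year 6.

$6,643

Depreciable base = $101,369 − $5,800 = $95,569.
Year 1: DB = ⌊$101,369 × 200%/10⌋ = $20,273; SL = ⌊$95,569/10⌋ = $9,556 → take DB $20,273. Book value $81,096.
Year 2: DB = ⌊$81,096 × 200%/10⌋ = $16,219; SL = ⌊$75,296/9⌋ = $8,366 → take DB $16,219. Book value $64,877.
Year 3: DB = ⌊$64,877 × 200%/10⌋ = $12,975; SL = ⌊$59,077/8⌋ = $7,384 → take DB $12,975. Book value $51,902.
Year 4: DB = ⌊$51,902 × 200%/10⌋ = $10,380; SL = ⌊$46,102/7⌋ = $6,586 → take DB $10,380. Book value $41,522.
Year 5: DB = ⌊$41,522 × 200%/10⌋ = $8,304; SL = ⌊$35,722/6⌋ = $5,953 → take DB $8,304. Book value $33,218.
Year 6: DB = ⌊$33,218 × 200%/10⌋ = $6,643; SL = ⌊$27,418/5⌋ = $5,483 → take DB $6,643. Book value $26,575.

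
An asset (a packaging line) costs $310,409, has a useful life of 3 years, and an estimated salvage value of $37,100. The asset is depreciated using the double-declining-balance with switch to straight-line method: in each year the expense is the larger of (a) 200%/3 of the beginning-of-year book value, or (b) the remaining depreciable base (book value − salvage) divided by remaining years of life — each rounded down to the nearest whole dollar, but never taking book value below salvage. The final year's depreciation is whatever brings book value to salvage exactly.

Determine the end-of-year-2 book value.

Depreciable base = $310,409 − $37,100 = $273,309.
Year 1: DB = ⌊$310,409 × 200%/3⌋ = $206,939; SL = ⌊$273,309/3⌋ = $91,103 → take DB $206,939. Book value $103,470.
Year 2: DB = ⌊$103,470 × 200%/3⌋ = $68,980; SL = ⌊$66,370/2⌋ = $33,185 → take DB $68,980, capped at $66,370. Book value $37,100.

$37,100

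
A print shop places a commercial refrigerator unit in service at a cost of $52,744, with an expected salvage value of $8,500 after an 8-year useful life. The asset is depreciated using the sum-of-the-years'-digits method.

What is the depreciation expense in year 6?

Depreciable base = $52,744 − $8,500 = $44,244.
Sum of the years' digits = 8+7+6+5+4+3+2+1 = 36.
Year 1: $44,244 × 8/36 = $9,832. Book value $42,912.
Year 2: $44,244 × 7/36 = $8,603. Book value $34,309.
Year 3: $44,244 × 6/36 = $7,374. Book value $26,935.
Year 4: $44,244 × 5/36 = $6,145. Book value $20,790.
Year 5: $44,244 × 4/36 = $4,916. Book value $15,874.
Year 6: $44,244 × 3/36 = $3,687. Book value $12,187.

$3,687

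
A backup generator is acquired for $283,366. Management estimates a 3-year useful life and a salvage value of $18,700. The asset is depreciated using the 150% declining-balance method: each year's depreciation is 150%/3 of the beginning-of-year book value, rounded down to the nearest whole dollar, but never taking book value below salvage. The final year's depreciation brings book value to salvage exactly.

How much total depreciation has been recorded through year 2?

Depreciable base = $283,366 − $18,700 = $264,666.
Year 1: ⌊$283,366 × 150%/3⌋ = $141,683. Book value $141,683.
Year 2: ⌊$141,683 × 150%/3⌋ = $70,841. Book value $70,842.
Accumulated through year 2 = $283,366 − $70,842 = $212,524.

$212,524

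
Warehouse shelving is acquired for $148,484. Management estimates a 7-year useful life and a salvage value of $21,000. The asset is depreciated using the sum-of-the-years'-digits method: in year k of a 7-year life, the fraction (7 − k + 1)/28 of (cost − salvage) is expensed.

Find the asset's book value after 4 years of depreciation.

$48,318

Depreciable base = $148,484 − $21,000 = $127,484.
Sum of the years' digits = 7+6+5+4+3+2+1 = 28.
Year 1: $127,484 × 7/28 = $31,871. Book value $116,613.
Year 2: $127,484 × 6/28 = $27,318. Book value $89,295.
Year 3: $127,484 × 5/28 = $22,765. Book value $66,530.
Year 4: $127,484 × 4/28 = $18,212. Book value $48,318.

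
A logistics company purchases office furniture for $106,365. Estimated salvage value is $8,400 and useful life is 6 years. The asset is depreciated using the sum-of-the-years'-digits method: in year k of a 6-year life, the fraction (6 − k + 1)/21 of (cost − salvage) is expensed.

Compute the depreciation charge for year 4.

$13,995

Depreciable base = $106,365 − $8,400 = $97,965.
Sum of the years' digits = 6+5+4+3+2+1 = 21.
Year 1: $97,965 × 6/21 = $27,990. Book value $78,375.
Year 2: $97,965 × 5/21 = $23,325. Book value $55,050.
Year 3: $97,965 × 4/21 = $18,660. Book value $36,390.
Year 4: $97,965 × 3/21 = $13,995. Book value $22,395.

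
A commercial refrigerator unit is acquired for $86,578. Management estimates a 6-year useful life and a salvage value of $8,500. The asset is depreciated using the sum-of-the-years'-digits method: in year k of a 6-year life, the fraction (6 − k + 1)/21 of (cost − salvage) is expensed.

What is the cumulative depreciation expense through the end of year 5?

Depreciable base = $86,578 − $8,500 = $78,078.
Sum of the years' digits = 6+5+4+3+2+1 = 21.
Year 1: $78,078 × 6/21 = $22,308. Book value $64,270.
Year 2: $78,078 × 5/21 = $18,590. Book value $45,680.
Year 3: $78,078 × 4/21 = $14,872. Book value $30,808.
Year 4: $78,078 × 3/21 = $11,154. Book value $19,654.
Year 5: $78,078 × 2/21 = $7,436. Book value $12,218.
Accumulated through year 5 = $86,578 − $12,218 = $74,360.

$74,360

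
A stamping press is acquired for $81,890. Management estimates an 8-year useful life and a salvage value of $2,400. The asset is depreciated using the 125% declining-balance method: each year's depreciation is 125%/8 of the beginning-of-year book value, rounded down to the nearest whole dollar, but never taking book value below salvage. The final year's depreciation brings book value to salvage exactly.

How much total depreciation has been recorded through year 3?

$32,700

Depreciable base = $81,890 − $2,400 = $79,490.
Year 1: ⌊$81,890 × 125%/8⌋ = $12,795. Book value $69,095.
Year 2: ⌊$69,095 × 125%/8⌋ = $10,796. Book value $58,299.
Year 3: ⌊$58,299 × 125%/8⌋ = $9,109. Book value $49,190.
Accumulated through year 3 = $81,890 − $49,190 = $32,700.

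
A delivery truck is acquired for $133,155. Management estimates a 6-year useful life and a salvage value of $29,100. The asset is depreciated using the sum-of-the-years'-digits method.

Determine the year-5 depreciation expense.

Depreciable base = $133,155 − $29,100 = $104,055.
Sum of the years' digits = 6+5+4+3+2+1 = 21.
Year 1: $104,055 × 6/21 = $29,730. Book value $103,425.
Year 2: $104,055 × 5/21 = $24,775. Book value $78,650.
Year 3: $104,055 × 4/21 = $19,820. Book value $58,830.
Year 4: $104,055 × 3/21 = $14,865. Book value $43,965.
Year 5: $104,055 × 2/21 = $9,910. Book value $34,055.

$9,910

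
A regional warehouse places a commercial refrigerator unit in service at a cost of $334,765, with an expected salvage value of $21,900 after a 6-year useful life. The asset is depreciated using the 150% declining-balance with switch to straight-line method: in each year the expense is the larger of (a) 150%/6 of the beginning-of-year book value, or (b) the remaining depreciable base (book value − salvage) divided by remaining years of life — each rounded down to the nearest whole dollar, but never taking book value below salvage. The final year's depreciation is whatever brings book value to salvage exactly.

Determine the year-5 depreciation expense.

Depreciable base = $334,765 − $21,900 = $312,865.
Year 1: DB = ⌊$334,765 × 150%/6⌋ = $83,691; SL = ⌊$312,865/6⌋ = $52,144 → take DB $83,691. Book value $251,074.
Year 2: DB = ⌊$251,074 × 150%/6⌋ = $62,768; SL = ⌊$229,174/5⌋ = $45,834 → take DB $62,768. Book value $188,306.
Year 3: DB = ⌊$188,306 × 150%/6⌋ = $47,076; SL = ⌊$166,406/4⌋ = $41,601 → take DB $47,076. Book value $141,230.
Year 4: DB = ⌊$141,230 × 150%/6⌋ = $35,307; SL = ⌊$119,330/3⌋ = $39,776 → take SL $39,776. Book value $101,454.
Year 5: DB = ⌊$101,454 × 150%/6⌋ = $25,363; SL = ⌊$79,554/2⌋ = $39,777 → take SL $39,777. Book value $61,677.

$39,777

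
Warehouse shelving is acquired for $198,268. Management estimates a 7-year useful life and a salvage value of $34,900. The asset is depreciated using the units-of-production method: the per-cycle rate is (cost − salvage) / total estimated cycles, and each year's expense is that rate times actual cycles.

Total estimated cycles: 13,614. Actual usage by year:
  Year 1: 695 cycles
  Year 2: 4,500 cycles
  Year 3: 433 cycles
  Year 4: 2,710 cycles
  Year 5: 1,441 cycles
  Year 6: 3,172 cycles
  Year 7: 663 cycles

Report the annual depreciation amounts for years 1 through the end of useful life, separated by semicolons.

Depreciable base = $198,268 − $34,900 = $163,368.
Rate = $163,368 / 13,614 cycles = $12 per cycle.
Year 1: 695 × $12 = $8,340. Book value $189,928.
Year 2: 4,500 × $12 = $54,000. Book value $135,928.
Year 3: 433 × $12 = $5,196. Book value $130,732.
Year 4: 2,710 × $12 = $32,520. Book value $98,212.
Year 5: 1,441 × $12 = $17,292. Book value $80,920.
Year 6: 3,172 × $12 = $38,064. Book value $42,856.
Year 7: 663 × $12 = $7,956. Book value $34,900.

$8,340; $54,000; $5,196; $32,520; $17,292; $38,064; $7,956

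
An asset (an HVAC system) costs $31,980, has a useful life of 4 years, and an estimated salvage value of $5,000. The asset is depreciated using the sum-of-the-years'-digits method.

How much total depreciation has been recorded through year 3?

Depreciable base = $31,980 − $5,000 = $26,980.
Sum of the years' digits = 4+3+2+1 = 10.
Year 1: $26,980 × 4/10 = $10,792. Book value $21,188.
Year 2: $26,980 × 3/10 = $8,094. Book value $13,094.
Year 3: $26,980 × 2/10 = $5,396. Book value $7,698.
Accumulated through year 3 = $31,980 − $7,698 = $24,282.

$24,282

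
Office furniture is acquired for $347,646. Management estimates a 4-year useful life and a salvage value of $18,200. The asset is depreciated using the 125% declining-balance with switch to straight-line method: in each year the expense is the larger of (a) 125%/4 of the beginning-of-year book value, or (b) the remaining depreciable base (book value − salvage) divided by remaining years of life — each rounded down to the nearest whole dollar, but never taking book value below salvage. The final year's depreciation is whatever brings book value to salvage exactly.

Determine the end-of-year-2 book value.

Depreciable base = $347,646 − $18,200 = $329,446.
Year 1: DB = ⌊$347,646 × 125%/4⌋ = $108,639; SL = ⌊$329,446/4⌋ = $82,361 → take DB $108,639. Book value $239,007.
Year 2: DB = ⌊$239,007 × 125%/4⌋ = $74,689; SL = ⌊$220,807/3⌋ = $73,602 → take DB $74,689. Book value $164,318.

$164,318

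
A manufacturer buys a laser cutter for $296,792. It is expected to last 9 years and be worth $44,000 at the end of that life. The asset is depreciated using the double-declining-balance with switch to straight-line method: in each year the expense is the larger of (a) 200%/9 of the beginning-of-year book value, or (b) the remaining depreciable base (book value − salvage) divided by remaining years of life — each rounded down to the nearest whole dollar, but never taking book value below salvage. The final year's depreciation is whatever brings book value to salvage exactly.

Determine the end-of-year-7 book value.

$51,104

Depreciable base = $296,792 − $44,000 = $252,792.
Year 1: DB = ⌊$296,792 × 200%/9⌋ = $65,953; SL = ⌊$252,792/9⌋ = $28,088 → take DB $65,953. Book value $230,839.
Year 2: DB = ⌊$230,839 × 200%/9⌋ = $51,297; SL = ⌊$186,839/8⌋ = $23,354 → take DB $51,297. Book value $179,542.
Year 3: DB = ⌊$179,542 × 200%/9⌋ = $39,898; SL = ⌊$135,542/7⌋ = $19,363 → take DB $39,898. Book value $139,644.
Year 4: DB = ⌊$139,644 × 200%/9⌋ = $31,032; SL = ⌊$95,644/6⌋ = $15,940 → take DB $31,032. Book value $108,612.
Year 5: DB = ⌊$108,612 × 200%/9⌋ = $24,136; SL = ⌊$64,612/5⌋ = $12,922 → take DB $24,136. Book value $84,476.
Year 6: DB = ⌊$84,476 × 200%/9⌋ = $18,772; SL = ⌊$40,476/4⌋ = $10,119 → take DB $18,772. Book value $65,704.
Year 7: DB = ⌊$65,704 × 200%/9⌋ = $14,600; SL = ⌊$21,704/3⌋ = $7,234 → take DB $14,600. Book value $51,104.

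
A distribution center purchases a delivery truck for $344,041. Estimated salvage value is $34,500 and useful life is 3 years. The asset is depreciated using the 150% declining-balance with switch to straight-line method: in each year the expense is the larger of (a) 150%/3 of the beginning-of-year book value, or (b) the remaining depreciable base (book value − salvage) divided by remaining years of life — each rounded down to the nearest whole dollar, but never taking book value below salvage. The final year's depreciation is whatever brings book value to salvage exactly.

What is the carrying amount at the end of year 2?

$86,011

Depreciable base = $344,041 − $34,500 = $309,541.
Year 1: DB = ⌊$344,041 × 150%/3⌋ = $172,020; SL = ⌊$309,541/3⌋ = $103,180 → take DB $172,020. Book value $172,021.
Year 2: DB = ⌊$172,021 × 150%/3⌋ = $86,010; SL = ⌊$137,521/2⌋ = $68,760 → take DB $86,010. Book value $86,011.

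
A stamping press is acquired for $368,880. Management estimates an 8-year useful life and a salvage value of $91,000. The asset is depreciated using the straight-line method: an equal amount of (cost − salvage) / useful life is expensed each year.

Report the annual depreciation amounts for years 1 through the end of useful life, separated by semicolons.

Depreciable base = $368,880 − $91,000 = $277,880.
Annual expense = $277,880 / 8 = $34,735.
End of year 1: book value $334,145.
End of year 2: book value $299,410.
End of year 3: book value $264,675.
End of year 4: book value $229,940.
End of year 5: book value $195,205.
End of year 6: book value $160,470.
End of year 7: book value $125,735.
End of year 8: book value $91,000.

$34,735; $34,735; $34,735; $34,735; $34,735; $34,735; $34,735; $34,735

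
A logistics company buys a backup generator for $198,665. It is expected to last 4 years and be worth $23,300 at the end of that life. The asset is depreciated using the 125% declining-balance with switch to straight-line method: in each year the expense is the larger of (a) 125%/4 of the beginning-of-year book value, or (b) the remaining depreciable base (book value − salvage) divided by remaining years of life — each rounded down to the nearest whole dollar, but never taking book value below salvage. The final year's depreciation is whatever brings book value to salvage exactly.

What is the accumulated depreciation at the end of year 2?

Depreciable base = $198,665 − $23,300 = $175,365.
Year 1: DB = ⌊$198,665 × 125%/4⌋ = $62,082; SL = ⌊$175,365/4⌋ = $43,841 → take DB $62,082. Book value $136,583.
Year 2: DB = ⌊$136,583 × 125%/4⌋ = $42,682; SL = ⌊$113,283/3⌋ = $37,761 → take DB $42,682. Book value $93,901.
Accumulated through year 2 = $198,665 − $93,901 = $104,764.

$104,764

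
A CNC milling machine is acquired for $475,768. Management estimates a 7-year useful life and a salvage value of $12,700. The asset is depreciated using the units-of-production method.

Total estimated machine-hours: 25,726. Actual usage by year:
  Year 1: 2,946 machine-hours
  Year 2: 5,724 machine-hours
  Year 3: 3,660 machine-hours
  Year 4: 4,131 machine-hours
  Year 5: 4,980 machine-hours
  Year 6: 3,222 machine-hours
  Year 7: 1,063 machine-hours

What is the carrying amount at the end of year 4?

$179,470

Depreciable base = $475,768 − $12,700 = $463,068.
Rate = $463,068 / 25,726 machine-hours = $18 per machine-hour.
Year 1: 2,946 × $18 = $53,028. Book value $422,740.
Year 2: 5,724 × $18 = $103,032. Book value $319,708.
Year 3: 3,660 × $18 = $65,880. Book value $253,828.
Year 4: 4,131 × $18 = $74,358. Book value $179,470.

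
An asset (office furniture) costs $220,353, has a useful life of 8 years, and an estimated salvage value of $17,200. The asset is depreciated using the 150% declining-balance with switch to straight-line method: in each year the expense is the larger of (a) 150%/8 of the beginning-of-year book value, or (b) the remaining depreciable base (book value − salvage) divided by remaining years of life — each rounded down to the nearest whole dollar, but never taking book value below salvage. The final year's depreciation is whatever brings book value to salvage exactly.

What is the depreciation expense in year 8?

Depreciable base = $220,353 − $17,200 = $203,153.
Year 1: DB = ⌊$220,353 × 150%/8⌋ = $41,316; SL = ⌊$203,153/8⌋ = $25,394 → take DB $41,316. Book value $179,037.
Year 2: DB = ⌊$179,037 × 150%/8⌋ = $33,569; SL = ⌊$161,837/7⌋ = $23,119 → take DB $33,569. Book value $145,468.
Year 3: DB = ⌊$145,468 × 150%/8⌋ = $27,275; SL = ⌊$128,268/6⌋ = $21,378 → take DB $27,275. Book value $118,193.
Year 4: DB = ⌊$118,193 × 150%/8⌋ = $22,161; SL = ⌊$100,993/5⌋ = $20,198 → take DB $22,161. Book value $96,032.
Year 5: DB = ⌊$96,032 × 150%/8⌋ = $18,006; SL = ⌊$78,832/4⌋ = $19,708 → take SL $19,708. Book value $76,324.
Year 6: DB = ⌊$76,324 × 150%/8⌋ = $14,310; SL = ⌊$59,124/3⌋ = $19,708 → take SL $19,708. Book value $56,616.
Year 7: DB = ⌊$56,616 × 150%/8⌋ = $10,615; SL = ⌊$39,416/2⌋ = $19,708 → take SL $19,708. Book value $36,908.
Year 8 (final): $36,908 − $17,200 = $19,708. Book value $17,200.

$19,708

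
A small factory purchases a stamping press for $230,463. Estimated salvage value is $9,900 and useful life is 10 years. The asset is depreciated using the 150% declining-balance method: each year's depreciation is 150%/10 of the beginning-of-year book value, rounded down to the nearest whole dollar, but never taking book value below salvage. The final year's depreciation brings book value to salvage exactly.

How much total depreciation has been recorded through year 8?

$167,662

Depreciable base = $230,463 − $9,900 = $220,563.
Year 1: ⌊$230,463 × 150%/10⌋ = $34,569. Book value $195,894.
Year 2: ⌊$195,894 × 150%/10⌋ = $29,384. Book value $166,510.
Year 3: ⌊$166,510 × 150%/10⌋ = $24,976. Book value $141,534.
Year 4: ⌊$141,534 × 150%/10⌋ = $21,230. Book value $120,304.
Year 5: ⌊$120,304 × 150%/10⌋ = $18,045. Book value $102,259.
Year 6: ⌊$102,259 × 150%/10⌋ = $15,338. Book value $86,921.
Year 7: ⌊$86,921 × 150%/10⌋ = $13,038. Book value $73,883.
Year 8: ⌊$73,883 × 150%/10⌋ = $11,082. Book value $62,801.
Accumulated through year 8 = $230,463 − $62,801 = $167,662.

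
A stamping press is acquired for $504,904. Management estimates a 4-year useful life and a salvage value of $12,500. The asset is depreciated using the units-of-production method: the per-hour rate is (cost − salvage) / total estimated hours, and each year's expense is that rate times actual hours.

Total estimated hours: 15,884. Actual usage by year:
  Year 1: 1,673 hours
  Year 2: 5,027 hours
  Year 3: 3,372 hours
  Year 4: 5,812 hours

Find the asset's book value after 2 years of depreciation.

Depreciable base = $504,904 − $12,500 = $492,404.
Rate = $492,404 / 15,884 hours = $31 per hour.
Year 1: 1,673 × $31 = $51,863. Book value $453,041.
Year 2: 5,027 × $31 = $155,837. Book value $297,204.

$297,204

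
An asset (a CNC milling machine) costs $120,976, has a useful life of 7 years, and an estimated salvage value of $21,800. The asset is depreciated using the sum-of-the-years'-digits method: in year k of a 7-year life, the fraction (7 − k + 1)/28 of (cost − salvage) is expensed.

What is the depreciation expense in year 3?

Depreciable base = $120,976 − $21,800 = $99,176.
Sum of the years' digits = 7+6+5+4+3+2+1 = 28.
Year 1: $99,176 × 7/28 = $24,794. Book value $96,182.
Year 2: $99,176 × 6/28 = $21,252. Book value $74,930.
Year 3: $99,176 × 5/28 = $17,710. Book value $57,220.

$17,710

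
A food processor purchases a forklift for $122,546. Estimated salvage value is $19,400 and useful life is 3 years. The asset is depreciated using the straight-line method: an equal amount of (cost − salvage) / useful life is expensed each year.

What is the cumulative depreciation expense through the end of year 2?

Depreciable base = $122,546 − $19,400 = $103,146.
Annual expense = $103,146 / 3 = $34,382.
End of year 1: book value $88,164.
End of year 2: book value $53,782.
Accumulated through year 2 = $122,546 − $53,782 = $68,764.

$68,764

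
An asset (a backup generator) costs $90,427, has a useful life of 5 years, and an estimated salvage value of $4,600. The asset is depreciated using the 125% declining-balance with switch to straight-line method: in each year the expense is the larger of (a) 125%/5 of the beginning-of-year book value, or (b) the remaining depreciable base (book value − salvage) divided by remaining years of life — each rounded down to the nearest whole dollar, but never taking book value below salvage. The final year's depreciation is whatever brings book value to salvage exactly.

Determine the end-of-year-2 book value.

$50,866

Depreciable base = $90,427 − $4,600 = $85,827.
Year 1: DB = ⌊$90,427 × 125%/5⌋ = $22,606; SL = ⌊$85,827/5⌋ = $17,165 → take DB $22,606. Book value $67,821.
Year 2: DB = ⌊$67,821 × 125%/5⌋ = $16,955; SL = ⌊$63,221/4⌋ = $15,805 → take DB $16,955. Book value $50,866.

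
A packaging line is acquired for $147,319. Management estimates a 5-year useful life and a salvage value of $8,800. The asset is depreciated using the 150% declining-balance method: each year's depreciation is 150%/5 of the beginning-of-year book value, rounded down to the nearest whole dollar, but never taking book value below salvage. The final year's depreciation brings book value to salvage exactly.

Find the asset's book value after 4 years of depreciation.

Depreciable base = $147,319 − $8,800 = $138,519.
Year 1: ⌊$147,319 × 150%/5⌋ = $44,195. Book value $103,124.
Year 2: ⌊$103,124 × 150%/5⌋ = $30,937. Book value $72,187.
Year 3: ⌊$72,187 × 150%/5⌋ = $21,656. Book value $50,531.
Year 4: ⌊$50,531 × 150%/5⌋ = $15,159. Book value $35,372.

$35,372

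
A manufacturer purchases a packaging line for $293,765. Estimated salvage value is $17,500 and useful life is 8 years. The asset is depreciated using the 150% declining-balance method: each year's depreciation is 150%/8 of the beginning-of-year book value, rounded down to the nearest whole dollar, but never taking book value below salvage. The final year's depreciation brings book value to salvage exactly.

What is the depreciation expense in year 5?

Depreciable base = $293,765 − $17,500 = $276,265.
Year 1: ⌊$293,765 × 150%/8⌋ = $55,080. Book value $238,685.
Year 2: ⌊$238,685 × 150%/8⌋ = $44,753. Book value $193,932.
Year 3: ⌊$193,932 × 150%/8⌋ = $36,362. Book value $157,570.
Year 4: ⌊$157,570 × 150%/8⌋ = $29,544. Book value $128,026.
Year 5: ⌊$128,026 × 150%/8⌋ = $24,004. Book value $104,022.

$24,004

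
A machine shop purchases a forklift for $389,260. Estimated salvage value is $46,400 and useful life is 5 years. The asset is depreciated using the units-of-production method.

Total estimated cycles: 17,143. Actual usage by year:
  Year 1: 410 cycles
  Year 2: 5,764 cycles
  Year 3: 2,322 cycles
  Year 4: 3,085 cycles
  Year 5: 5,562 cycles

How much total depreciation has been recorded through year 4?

$231,620

Depreciable base = $389,260 − $46,400 = $342,860.
Rate = $342,860 / 17,143 cycles = $20 per cycle.
Year 1: 410 × $20 = $8,200. Book value $381,060.
Year 2: 5,764 × $20 = $115,280. Book value $265,780.
Year 3: 2,322 × $20 = $46,440. Book value $219,340.
Year 4: 3,085 × $20 = $61,700. Book value $157,640.
Accumulated through year 4 = $389,260 − $157,640 = $231,620.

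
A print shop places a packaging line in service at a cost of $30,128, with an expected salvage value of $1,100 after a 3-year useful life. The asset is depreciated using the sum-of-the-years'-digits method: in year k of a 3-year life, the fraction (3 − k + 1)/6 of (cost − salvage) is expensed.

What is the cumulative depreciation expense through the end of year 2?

Depreciable base = $30,128 − $1,100 = $29,028.
Sum of the years' digits = 3+2+1 = 6.
Year 1: $29,028 × 3/6 = $14,514. Book value $15,614.
Year 2: $29,028 × 2/6 = $9,676. Book value $5,938.
Accumulated through year 2 = $30,128 − $5,938 = $24,190.

$24,190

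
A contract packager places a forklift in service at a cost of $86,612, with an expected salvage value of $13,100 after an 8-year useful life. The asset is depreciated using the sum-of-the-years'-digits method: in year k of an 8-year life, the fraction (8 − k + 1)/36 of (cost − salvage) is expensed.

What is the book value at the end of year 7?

$15,142

Depreciable base = $86,612 − $13,100 = $73,512.
Sum of the years' digits = 8+7+6+5+4+3+2+1 = 36.
Year 1: $73,512 × 8/36 = $16,336. Book value $70,276.
Year 2: $73,512 × 7/36 = $14,294. Book value $55,982.
Year 3: $73,512 × 6/36 = $12,252. Book value $43,730.
Year 4: $73,512 × 5/36 = $10,210. Book value $33,520.
Year 5: $73,512 × 4/36 = $8,168. Book value $25,352.
Year 6: $73,512 × 3/36 = $6,126. Book value $19,226.
Year 7: $73,512 × 2/36 = $4,084. Book value $15,142.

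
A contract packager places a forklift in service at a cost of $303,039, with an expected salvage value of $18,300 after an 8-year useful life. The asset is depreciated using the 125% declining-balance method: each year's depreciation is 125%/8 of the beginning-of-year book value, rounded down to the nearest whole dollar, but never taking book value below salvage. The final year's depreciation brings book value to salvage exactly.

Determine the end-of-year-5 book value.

Depreciable base = $303,039 − $18,300 = $284,739.
Year 1: ⌊$303,039 × 125%/8⌋ = $47,349. Book value $255,690.
Year 2: ⌊$255,690 × 125%/8⌋ = $39,951. Book value $215,739.
Year 3: ⌊$215,739 × 125%/8⌋ = $33,709. Book value $182,030.
Year 4: ⌊$182,030 × 125%/8⌋ = $28,442. Book value $153,588.
Year 5: ⌊$153,588 × 125%/8⌋ = $23,998. Book value $129,590.

$129,590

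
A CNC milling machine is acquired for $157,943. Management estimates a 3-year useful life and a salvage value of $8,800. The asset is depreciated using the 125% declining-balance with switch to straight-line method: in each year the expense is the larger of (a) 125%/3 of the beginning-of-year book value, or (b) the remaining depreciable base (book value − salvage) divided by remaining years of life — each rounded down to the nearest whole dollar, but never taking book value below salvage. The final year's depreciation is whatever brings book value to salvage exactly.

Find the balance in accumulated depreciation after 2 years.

$107,476

Depreciable base = $157,943 − $8,800 = $149,143.
Year 1: DB = ⌊$157,943 × 125%/3⌋ = $65,809; SL = ⌊$149,143/3⌋ = $49,714 → take DB $65,809. Book value $92,134.
Year 2: DB = ⌊$92,134 × 125%/3⌋ = $38,389; SL = ⌊$83,334/2⌋ = $41,667 → take SL $41,667. Book value $50,467.
Accumulated through year 2 = $157,943 − $50,467 = $107,476.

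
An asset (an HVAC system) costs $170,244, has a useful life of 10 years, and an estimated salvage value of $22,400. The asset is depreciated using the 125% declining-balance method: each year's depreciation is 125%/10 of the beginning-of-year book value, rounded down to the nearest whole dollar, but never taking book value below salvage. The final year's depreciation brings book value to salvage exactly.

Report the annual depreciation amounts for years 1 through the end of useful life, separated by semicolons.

$21,280; $18,620; $16,293; $14,256; $12,474; $10,915; $9,550; $8,357; $7,312; $28,787

Depreciable base = $170,244 − $22,400 = $147,844.
Year 1: ⌊$170,244 × 125%/10⌋ = $21,280. Book value $148,964.
Year 2: ⌊$148,964 × 125%/10⌋ = $18,620. Book value $130,344.
Year 3: ⌊$130,344 × 125%/10⌋ = $16,293. Book value $114,051.
Year 4: ⌊$114,051 × 125%/10⌋ = $14,256. Book value $99,795.
Year 5: ⌊$99,795 × 125%/10⌋ = $12,474. Book value $87,321.
Year 6: ⌊$87,321 × 125%/10⌋ = $10,915. Book value $76,406.
Year 7: ⌊$76,406 × 125%/10⌋ = $9,550. Book value $66,856.
Year 8: ⌊$66,856 × 125%/10⌋ = $8,357. Book value $58,499.
Year 9: ⌊$58,499 × 125%/10⌋ = $7,312. Book value $51,187.
Year 10 (final): $51,187 − $22,400 = $28,787. Book value $22,400.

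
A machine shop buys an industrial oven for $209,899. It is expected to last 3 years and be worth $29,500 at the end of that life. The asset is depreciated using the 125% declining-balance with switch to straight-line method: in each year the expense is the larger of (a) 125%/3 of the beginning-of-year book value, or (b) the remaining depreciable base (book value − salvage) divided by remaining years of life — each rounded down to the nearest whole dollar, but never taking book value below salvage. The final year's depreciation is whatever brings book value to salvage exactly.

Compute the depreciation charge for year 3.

Depreciable base = $209,899 − $29,500 = $180,399.
Year 1: DB = ⌊$209,899 × 125%/3⌋ = $87,457; SL = ⌊$180,399/3⌋ = $60,133 → take DB $87,457. Book value $122,442.
Year 2: DB = ⌊$122,442 × 125%/3⌋ = $51,017; SL = ⌊$92,942/2⌋ = $46,471 → take DB $51,017. Book value $71,425.
Year 3 (final): $71,425 − $29,500 = $41,925. Book value $29,500.

$41,925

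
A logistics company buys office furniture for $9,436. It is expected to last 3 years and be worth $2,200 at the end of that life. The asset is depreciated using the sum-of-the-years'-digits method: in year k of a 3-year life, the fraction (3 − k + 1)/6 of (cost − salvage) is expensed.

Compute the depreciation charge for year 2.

Depreciable base = $9,436 − $2,200 = $7,236.
Sum of the years' digits = 3+2+1 = 6.
Year 1: $7,236 × 3/6 = $3,618. Book value $5,818.
Year 2: $7,236 × 2/6 = $2,412. Book value $3,406.

$2,412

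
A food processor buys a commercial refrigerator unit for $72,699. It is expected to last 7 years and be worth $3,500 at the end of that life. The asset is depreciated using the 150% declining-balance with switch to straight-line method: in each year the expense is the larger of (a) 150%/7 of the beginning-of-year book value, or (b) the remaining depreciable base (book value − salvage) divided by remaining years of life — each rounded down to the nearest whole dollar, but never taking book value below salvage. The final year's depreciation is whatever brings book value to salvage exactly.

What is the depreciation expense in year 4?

$7,941

Depreciable base = $72,699 − $3,500 = $69,199.
Year 1: DB = ⌊$72,699 × 150%/7⌋ = $15,578; SL = ⌊$69,199/7⌋ = $9,885 → take DB $15,578. Book value $57,121.
Year 2: DB = ⌊$57,121 × 150%/7⌋ = $12,240; SL = ⌊$53,621/6⌋ = $8,936 → take DB $12,240. Book value $44,881.
Year 3: DB = ⌊$44,881 × 150%/7⌋ = $9,617; SL = ⌊$41,381/5⌋ = $8,276 → take DB $9,617. Book value $35,264.
Year 4: DB = ⌊$35,264 × 150%/7⌋ = $7,556; SL = ⌊$31,764/4⌋ = $7,941 → take SL $7,941. Book value $27,323.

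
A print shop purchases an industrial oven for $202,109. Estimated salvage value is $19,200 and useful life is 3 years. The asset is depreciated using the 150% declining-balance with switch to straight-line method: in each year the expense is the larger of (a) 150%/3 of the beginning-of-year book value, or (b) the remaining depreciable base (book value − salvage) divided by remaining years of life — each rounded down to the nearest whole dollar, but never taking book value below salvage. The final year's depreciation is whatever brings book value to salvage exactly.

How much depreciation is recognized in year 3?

Depreciable base = $202,109 − $19,200 = $182,909.
Year 1: DB = ⌊$202,109 × 150%/3⌋ = $101,054; SL = ⌊$182,909/3⌋ = $60,969 → take DB $101,054. Book value $101,055.
Year 2: DB = ⌊$101,055 × 150%/3⌋ = $50,527; SL = ⌊$81,855/2⌋ = $40,927 → take DB $50,527. Book value $50,528.
Year 3 (final): $50,528 − $19,200 = $31,328. Book value $19,200.

$31,328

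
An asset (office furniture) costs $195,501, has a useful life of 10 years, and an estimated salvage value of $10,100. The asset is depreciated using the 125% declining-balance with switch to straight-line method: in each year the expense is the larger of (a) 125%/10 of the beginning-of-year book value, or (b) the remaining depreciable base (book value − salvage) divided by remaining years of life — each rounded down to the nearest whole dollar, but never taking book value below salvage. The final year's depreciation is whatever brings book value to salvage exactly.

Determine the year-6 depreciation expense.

$17,267

Depreciable base = $195,501 − $10,100 = $185,401.
Year 1: DB = ⌊$195,501 × 125%/10⌋ = $24,437; SL = ⌊$185,401/10⌋ = $18,540 → take DB $24,437. Book value $171,064.
Year 2: DB = ⌊$171,064 × 125%/10⌋ = $21,383; SL = ⌊$160,964/9⌋ = $17,884 → take DB $21,383. Book value $149,681.
Year 3: DB = ⌊$149,681 × 125%/10⌋ = $18,710; SL = ⌊$139,581/8⌋ = $17,447 → take DB $18,710. Book value $130,971.
Year 4: DB = ⌊$130,971 × 125%/10⌋ = $16,371; SL = ⌊$120,871/7⌋ = $17,267 → take SL $17,267. Book value $113,704.
Year 5: DB = ⌊$113,704 × 125%/10⌋ = $14,213; SL = ⌊$103,604/6⌋ = $17,267 → take SL $17,267. Book value $96,437.
Year 6: DB = ⌊$96,437 × 125%/10⌋ = $12,054; SL = ⌊$86,337/5⌋ = $17,267 → take SL $17,267. Book value $79,170.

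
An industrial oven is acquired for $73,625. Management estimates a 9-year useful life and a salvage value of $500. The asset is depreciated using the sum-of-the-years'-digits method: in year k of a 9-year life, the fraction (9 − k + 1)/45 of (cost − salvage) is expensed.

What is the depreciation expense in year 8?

Depreciable base = $73,625 − $500 = $73,125.
Sum of the years' digits = 9+8+7+6+5+4+3+2+1 = 45.
Year 1: $73,125 × 9/45 = $14,625. Book value $59,000.
Year 2: $73,125 × 8/45 = $13,000. Book value $46,000.
Year 3: $73,125 × 7/45 = $11,375. Book value $34,625.
Year 4: $73,125 × 6/45 = $9,750. Book value $24,875.
Year 5: $73,125 × 5/45 = $8,125. Book value $16,750.
Year 6: $73,125 × 4/45 = $6,500. Book value $10,250.
Year 7: $73,125 × 3/45 = $4,875. Book value $5,375.
Year 8: $73,125 × 2/45 = $3,250. Book value $2,125.

$3,250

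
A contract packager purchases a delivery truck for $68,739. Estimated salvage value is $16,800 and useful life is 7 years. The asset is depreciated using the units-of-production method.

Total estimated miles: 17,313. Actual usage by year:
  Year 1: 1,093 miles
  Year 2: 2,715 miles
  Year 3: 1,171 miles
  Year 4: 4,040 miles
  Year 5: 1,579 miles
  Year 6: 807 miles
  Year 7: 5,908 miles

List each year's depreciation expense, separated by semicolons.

$3,279; $8,145; $3,513; $12,120; $4,737; $2,421; $17,724

Depreciable base = $68,739 − $16,800 = $51,939.
Rate = $51,939 / 17,313 miles = $3 per mile.
Year 1: 1,093 × $3 = $3,279. Book value $65,460.
Year 2: 2,715 × $3 = $8,145. Book value $57,315.
Year 3: 1,171 × $3 = $3,513. Book value $53,802.
Year 4: 4,040 × $3 = $12,120. Book value $41,682.
Year 5: 1,579 × $3 = $4,737. Book value $36,945.
Year 6: 807 × $3 = $2,421. Book value $34,524.
Year 7: 5,908 × $3 = $17,724. Book value $16,800.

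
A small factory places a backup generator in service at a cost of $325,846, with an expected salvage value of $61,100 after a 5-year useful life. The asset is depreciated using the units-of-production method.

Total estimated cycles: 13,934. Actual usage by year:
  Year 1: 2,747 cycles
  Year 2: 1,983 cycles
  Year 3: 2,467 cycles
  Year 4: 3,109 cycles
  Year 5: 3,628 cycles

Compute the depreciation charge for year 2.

Depreciable base = $325,846 − $61,100 = $264,746.
Rate = $264,746 / 13,934 cycles = $19 per cycle.
Year 1: 2,747 × $19 = $52,193. Book value $273,653.
Year 2: 1,983 × $19 = $37,677. Book value $235,976.

$37,677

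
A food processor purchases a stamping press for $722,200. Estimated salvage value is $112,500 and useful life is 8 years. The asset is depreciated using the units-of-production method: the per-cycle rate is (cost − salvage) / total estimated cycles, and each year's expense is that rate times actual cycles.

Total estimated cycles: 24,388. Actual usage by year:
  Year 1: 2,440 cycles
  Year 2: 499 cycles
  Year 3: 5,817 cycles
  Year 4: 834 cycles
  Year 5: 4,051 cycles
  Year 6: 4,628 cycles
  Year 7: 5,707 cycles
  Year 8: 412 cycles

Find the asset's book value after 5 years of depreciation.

Depreciable base = $722,200 − $112,500 = $609,700.
Rate = $609,700 / 24,388 cycles = $25 per cycle.
Year 1: 2,440 × $25 = $61,000. Book value $661,200.
Year 2: 499 × $25 = $12,475. Book value $648,725.
Year 3: 5,817 × $25 = $145,425. Book value $503,300.
Year 4: 834 × $25 = $20,850. Book value $482,450.
Year 5: 4,051 × $25 = $101,275. Book value $381,175.

$381,175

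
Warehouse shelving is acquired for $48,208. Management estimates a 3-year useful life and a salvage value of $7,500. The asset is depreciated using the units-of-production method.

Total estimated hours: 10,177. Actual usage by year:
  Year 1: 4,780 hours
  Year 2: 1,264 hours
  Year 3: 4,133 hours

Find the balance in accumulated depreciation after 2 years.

$24,176

Depreciable base = $48,208 − $7,500 = $40,708.
Rate = $40,708 / 10,177 hours = $4 per hour.
Year 1: 4,780 × $4 = $19,120. Book value $29,088.
Year 2: 1,264 × $4 = $5,056. Book value $24,032.
Accumulated through year 2 = $48,208 − $24,032 = $24,176.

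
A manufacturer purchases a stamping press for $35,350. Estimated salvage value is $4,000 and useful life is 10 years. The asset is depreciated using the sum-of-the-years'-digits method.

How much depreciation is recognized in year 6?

$2,850

Depreciable base = $35,350 − $4,000 = $31,350.
Sum of the years' digits = 10+9+8+7+6+5+4+3+2+1 = 55.
Year 1: $31,350 × 10/55 = $5,700. Book value $29,650.
Year 2: $31,350 × 9/55 = $5,130. Book value $24,520.
Year 3: $31,350 × 8/55 = $4,560. Book value $19,960.
Year 4: $31,350 × 7/55 = $3,990. Book value $15,970.
Year 5: $31,350 × 6/55 = $3,420. Book value $12,550.
Year 6: $31,350 × 5/55 = $2,850. Book value $9,700.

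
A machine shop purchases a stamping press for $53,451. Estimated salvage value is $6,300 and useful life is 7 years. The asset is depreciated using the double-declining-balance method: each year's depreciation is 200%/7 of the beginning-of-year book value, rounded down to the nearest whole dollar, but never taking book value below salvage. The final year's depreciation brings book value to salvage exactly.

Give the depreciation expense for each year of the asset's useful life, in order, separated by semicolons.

$15,271; $10,908; $7,792; $5,565; $3,975; $2,840; $800

Depreciable base = $53,451 − $6,300 = $47,151.
Year 1: ⌊$53,451 × 200%/7⌋ = $15,271. Book value $38,180.
Year 2: ⌊$38,180 × 200%/7⌋ = $10,908. Book value $27,272.
Year 3: ⌊$27,272 × 200%/7⌋ = $7,792. Book value $19,480.
Year 4: ⌊$19,480 × 200%/7⌋ = $5,565. Book value $13,915.
Year 5: ⌊$13,915 × 200%/7⌋ = $3,975. Book value $9,940.
Year 6: ⌊$9,940 × 200%/7⌋ = $2,840. Book value $7,100.
Year 7 (final): $7,100 − $6,300 = $800. Book value $6,300.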